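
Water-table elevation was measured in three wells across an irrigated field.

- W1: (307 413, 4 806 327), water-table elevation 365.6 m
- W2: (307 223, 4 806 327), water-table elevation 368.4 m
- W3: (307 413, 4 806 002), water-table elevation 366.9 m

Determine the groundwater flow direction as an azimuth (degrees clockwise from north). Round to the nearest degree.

075°

∂h/∂x = (368.4 − 365.6) / (307223 − 307413) = -0.01474
∂h/∂y = (366.9 − 365.6) / (4806002 − 4806327) = -0.004000
Flow direction (−∇h) has components (+0.01474 E, +0.004000 N).
Azimuth = atan2(E, N) = atan2(+0.01474, +0.004000) = 74.8° ≈ 075°.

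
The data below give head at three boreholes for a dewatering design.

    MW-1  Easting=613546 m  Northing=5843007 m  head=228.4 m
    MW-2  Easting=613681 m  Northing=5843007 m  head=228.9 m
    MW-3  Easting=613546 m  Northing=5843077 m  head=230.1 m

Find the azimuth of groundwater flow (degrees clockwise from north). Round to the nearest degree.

∂h/∂x = (228.9 − 228.4) / (613681 − 613546) = +0.003704
∂h/∂y = (230.1 − 228.4) / (5843077 − 5843007) = +0.02429
Flow direction (−∇h) has components (-0.003704 E, -0.02429 N).
Azimuth = atan2(E, N) = atan2(-0.003704, -0.02429) = 188.7° ≈ 189°.

189°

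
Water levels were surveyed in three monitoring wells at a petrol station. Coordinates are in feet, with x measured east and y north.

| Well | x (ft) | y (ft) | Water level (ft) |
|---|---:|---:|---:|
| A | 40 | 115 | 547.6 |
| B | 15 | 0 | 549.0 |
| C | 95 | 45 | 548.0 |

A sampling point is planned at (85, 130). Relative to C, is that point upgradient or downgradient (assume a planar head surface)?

downgradient

Taking A as reference: B−A = (-25, -115, +1.4); C−A = (55, -70, +0.4).
Determinant of the coordinate differences = (-25)·(-70) − 55·(-115) = 8075.
∂h/∂x = [(+1.4)·(-70) − (+0.4)·(-115)] / 8075 = -0.006440
∂h/∂y = [(-25)·(+0.4) − 55·(+1.4)] / 8075 = -0.01077
Head at (85, 130) = 547.6 + (-0.006440)·(45) + (-0.01077)·(15) = 547.15 ft.
That is lower than the 548.0 ft at C, so the point is downgradient.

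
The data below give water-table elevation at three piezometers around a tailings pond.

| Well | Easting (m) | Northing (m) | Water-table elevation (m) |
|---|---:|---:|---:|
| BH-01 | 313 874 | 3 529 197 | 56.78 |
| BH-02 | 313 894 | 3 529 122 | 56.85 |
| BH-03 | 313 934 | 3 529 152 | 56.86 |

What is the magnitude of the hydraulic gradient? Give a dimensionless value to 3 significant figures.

Taking BH-01 as reference: BH-02−BH-01 = (20, -75, +0.07); BH-03−BH-01 = (60, -45, +0.08).
Solve a·Δx + b·Δy = Δh: det = 20·(-45) − 60·(-75) = 3600.
∂h/∂x = [(+0.07)·(-45) − (+0.08)·(-75)] / 3600 = +0.0007917
∂h/∂y = [20·(+0.08) − 60·(+0.07)] / 3600 = -0.0007222
|∇h| = √(0.0007917² + -0.0007222²) = 0.001072

0.00107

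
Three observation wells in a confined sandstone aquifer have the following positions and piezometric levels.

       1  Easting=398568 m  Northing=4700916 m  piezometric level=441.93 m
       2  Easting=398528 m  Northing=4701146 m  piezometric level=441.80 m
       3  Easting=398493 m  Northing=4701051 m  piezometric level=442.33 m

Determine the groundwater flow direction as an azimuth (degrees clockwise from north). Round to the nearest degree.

Differences from 1: to 2 (Δx, Δy, Δh) = (-40, 230, -0.13); to 3 = (-75, 135, +0.40).
Determinant of the coordinate differences = (-40)·135 − (-75)·230 = 11850.
∂h/∂x = [(-0.13)·135 − (+0.40)·230] / 11850 = -0.009245
∂h/∂y = [(-40)·(+0.40) − (-75)·(-0.13)] / 11850 = -0.002173
Flow direction (−∇h) has components (+0.009245 E, +0.002173 N).
Azimuth = atan2(E, N) = atan2(+0.009245, +0.002173) = 76.8° ≈ 077°.

077°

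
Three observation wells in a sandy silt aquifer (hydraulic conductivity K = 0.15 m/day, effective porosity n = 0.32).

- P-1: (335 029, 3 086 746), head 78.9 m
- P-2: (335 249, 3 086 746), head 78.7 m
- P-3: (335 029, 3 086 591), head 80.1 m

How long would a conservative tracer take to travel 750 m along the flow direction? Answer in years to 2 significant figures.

∂h/∂x = (78.7 − 78.9) / (335249 − 335029) = -0.0009091
∂h/∂y = (80.1 − 78.9) / (3086591 − 3086746) = -0.007742
|∇h| = √(-0.0009091² + -0.007742²) = 0.007795
Seepage velocity v = K·i/n = 0.15 × 0.007795 / 0.32 = 0.003654 m/day.
t = 750 / 0.003654 = 2.053e+05 days = 562 years.

560 years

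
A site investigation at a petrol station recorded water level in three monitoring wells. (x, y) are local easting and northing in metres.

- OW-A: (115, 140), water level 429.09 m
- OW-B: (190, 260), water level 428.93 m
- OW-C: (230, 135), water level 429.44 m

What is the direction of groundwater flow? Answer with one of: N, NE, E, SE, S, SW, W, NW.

Differences from OW-A: to OW-B (Δx, Δy, Δh) = (75, 120, -0.16); to OW-C = (115, -5, +0.35).
Solve a·Δx + b·Δy = Δh: det = 75·(-5) − 115·120 = -14175.
∂h/∂x = [(-0.16)·(-5) − (+0.35)·120] / -14175 = +0.002907
∂h/∂y = [75·(+0.35) − 115·(-0.16)] / -14175 = -0.003150
Flow = −∇h = (-0.002907 east, +0.003150 north), which points northwest.

NW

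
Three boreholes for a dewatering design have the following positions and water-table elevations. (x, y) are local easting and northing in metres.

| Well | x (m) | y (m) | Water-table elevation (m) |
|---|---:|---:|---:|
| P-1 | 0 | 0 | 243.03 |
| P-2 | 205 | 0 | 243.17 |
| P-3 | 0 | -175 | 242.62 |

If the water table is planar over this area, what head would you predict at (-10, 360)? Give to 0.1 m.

∂h/∂x = (243.17 − 243.03) / (205 − 0) = +0.0006829
∂h/∂y = (242.62 − 243.03) / (-175 − 0) = +0.002343
h(-10, 360) = 243.03 + (+0.0006829)·(-10) + (+0.002343)·(360) = 243.03 -0.007 +0.843 = 243.867 m.

243.9 m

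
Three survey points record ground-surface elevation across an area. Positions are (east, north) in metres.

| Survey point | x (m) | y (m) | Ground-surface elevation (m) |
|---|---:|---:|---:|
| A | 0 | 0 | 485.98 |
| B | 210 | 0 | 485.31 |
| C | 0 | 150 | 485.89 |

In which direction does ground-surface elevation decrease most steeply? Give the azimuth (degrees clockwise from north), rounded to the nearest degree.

∂z/∂x = (485.31 − 485.98) / (210 − 0) = -0.003190
∂z/∂y = (485.89 − 485.98) / (150 − 0) = -0.0006000
Steepest decrease is along −∇f: components (+0.003190 E, +0.0006000 N).
Azimuth = atan2(+0.003190, +0.0006000) = 79.3° ≈ 079°.

079°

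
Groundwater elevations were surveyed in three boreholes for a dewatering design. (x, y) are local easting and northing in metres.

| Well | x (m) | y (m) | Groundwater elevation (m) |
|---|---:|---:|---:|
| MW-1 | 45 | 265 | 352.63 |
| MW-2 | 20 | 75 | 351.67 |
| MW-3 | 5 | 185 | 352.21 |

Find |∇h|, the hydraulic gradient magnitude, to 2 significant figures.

Differences from MW-1: to MW-2 (Δx, Δy, Δh) = (-25, -190, -0.96); to MW-3 = (-40, -80, -0.42).
Determinant of the coordinate differences = (-25)·(-80) − (-40)·(-190) = -5600.
∂h/∂x = [(-0.96)·(-80) − (-0.42)·(-190)] / -5600 = +0.0005357
∂h/∂y = [(-25)·(-0.42) − (-40)·(-0.96)] / -5600 = +0.004982
|∇h| = √(0.0005357² + 0.004982²) = 0.005011

0.0050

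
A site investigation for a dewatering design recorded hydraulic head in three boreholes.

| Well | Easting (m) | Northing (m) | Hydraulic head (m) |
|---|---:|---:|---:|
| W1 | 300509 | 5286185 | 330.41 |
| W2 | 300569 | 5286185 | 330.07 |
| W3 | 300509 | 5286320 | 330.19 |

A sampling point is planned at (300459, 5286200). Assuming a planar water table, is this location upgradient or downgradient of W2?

upgradient

∂h/∂x = (330.07 − 330.41) / (300569 − 300509) = -0.005667
∂h/∂y = (330.19 − 330.41) / (5286320 − 5286185) = -0.001630
Head at (300459, 5286200) = 330.41 + (-0.005667)·(-50) + (-0.001630)·(15) = 330.67 m.
That is higher than the 330.07 m at W2, so the point is upgradient.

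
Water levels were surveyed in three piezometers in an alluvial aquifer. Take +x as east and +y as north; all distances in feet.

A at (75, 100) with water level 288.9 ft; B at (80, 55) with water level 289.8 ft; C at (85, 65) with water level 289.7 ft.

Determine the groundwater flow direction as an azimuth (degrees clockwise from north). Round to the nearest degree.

318°

With h = a·x + b·y + c and A as origin, the differences give:
  5·a + (-45)·b = +0.9
  10·a + (-35)·b = +0.8
Eliminate b (×(-35) and ×(-45), subtract): 275·a = 4.50 → a = ∂h/∂x = +0.01636
Back-substitute: b = ∂h/∂y = -0.01818.
Flow direction (−∇h) has components (-0.01636 E, +0.01818 N).
Azimuth = atan2(E, N) = atan2(-0.01636, +0.01818) = 318.0° ≈ 318°.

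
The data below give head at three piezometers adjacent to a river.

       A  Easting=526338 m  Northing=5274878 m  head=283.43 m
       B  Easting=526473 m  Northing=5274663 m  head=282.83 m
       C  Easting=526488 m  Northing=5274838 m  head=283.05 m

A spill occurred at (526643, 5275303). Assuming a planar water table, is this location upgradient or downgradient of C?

upgradient

With h = a·x + b·y + c and A as origin, the differences give:
  135·a + (-215)·b = -0.60
  150·a + (-40)·b = -0.38
Eliminate b (×(-40) and ×(-215), subtract): 26850·a = -57.700 → a = ∂h/∂x = -0.002149
Back-substitute: b = ∂h/∂y = +0.001441.
Head at (526643, 5275303) = 283.43 + (-0.002149)·(305) + (+0.001441)·(425) = 283.39 m.
That is higher than the 283.05 m at C, so the point is upgradient.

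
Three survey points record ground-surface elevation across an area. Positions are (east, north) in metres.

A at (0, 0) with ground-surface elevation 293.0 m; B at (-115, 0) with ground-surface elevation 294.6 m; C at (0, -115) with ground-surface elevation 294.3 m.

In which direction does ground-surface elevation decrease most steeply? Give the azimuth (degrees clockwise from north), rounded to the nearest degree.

∂z/∂x = (294.6 − 293.0) / (-115 − 0) = -0.01391
∂z/∂y = (294.3 − 293.0) / (-115 − 0) = -0.01130
Steepest decrease is along −∇f: components (+0.01391 E, +0.01130 N).
Azimuth = atan2(+0.01391, +0.01130) = 50.9° ≈ 051°.

051°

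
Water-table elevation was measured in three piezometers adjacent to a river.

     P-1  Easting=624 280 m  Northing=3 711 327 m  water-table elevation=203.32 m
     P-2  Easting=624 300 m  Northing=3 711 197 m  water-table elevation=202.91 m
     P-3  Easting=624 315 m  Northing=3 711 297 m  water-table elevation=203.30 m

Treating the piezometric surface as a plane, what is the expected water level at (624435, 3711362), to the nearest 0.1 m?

Differences from P-1: to P-2 (Δx, Δy, Δh) = (20, -130, -0.41); to P-3 = (35, -30, -0.02).
Determinant of the coordinate differences = 20·(-30) − 35·(-130) = 3950.
∂h/∂x = [(-0.41)·(-30) − (-0.02)·(-130)] / 3950 = +0.002456
∂h/∂y = [20·(-0.02) − 35·(-0.41)] / 3950 = +0.003532
h(624435, 3711362) = 203.32 + (+0.002456)·(155) + (+0.003532)·(35) = 203.32 +0.381 +0.124 = 203.824 m.

203.8 m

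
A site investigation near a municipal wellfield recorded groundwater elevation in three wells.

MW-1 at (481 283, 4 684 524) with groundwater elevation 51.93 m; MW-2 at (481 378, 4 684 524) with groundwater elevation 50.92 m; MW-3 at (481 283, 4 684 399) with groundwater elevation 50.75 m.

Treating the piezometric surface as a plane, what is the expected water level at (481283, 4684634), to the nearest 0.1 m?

∂h/∂x = (50.92 − 51.93) / (481378 − 481283) = -0.01063
∂h/∂y = (50.75 − 51.93) / (4684399 − 4684524) = +0.009440
h(481283, 4684634) = 51.93 + (-0.01063)·(0) + (+0.009440)·(110) = 51.93 -0.000 +1.038 = 52.968 m.

53.0 m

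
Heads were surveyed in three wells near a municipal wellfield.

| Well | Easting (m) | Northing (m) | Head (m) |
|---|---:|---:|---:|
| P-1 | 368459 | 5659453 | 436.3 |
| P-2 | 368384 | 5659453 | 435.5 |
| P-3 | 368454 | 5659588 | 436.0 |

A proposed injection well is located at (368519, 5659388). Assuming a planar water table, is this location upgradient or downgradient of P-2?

upgradient

Taking P-1 as reference: P-2−P-1 = (-75, 0, -0.8); P-3−P-1 = (-5, 135, -0.3).
Determinant of the coordinate differences = (-75)·135 − (-5)·0 = -10125.
∂h/∂x = [(-0.8)·135 − (-0.3)·0] / -10125 = +0.01067
∂h/∂y = [(-75)·(-0.3) − (-5)·(-0.8)] / -10125 = -0.001827
Head at (368519, 5659388) = 436.3 + (+0.01067)·(60) + (-0.001827)·(-65) = 437.06 m.
That is higher than the 435.5 m at P-2, so the point is upgradient.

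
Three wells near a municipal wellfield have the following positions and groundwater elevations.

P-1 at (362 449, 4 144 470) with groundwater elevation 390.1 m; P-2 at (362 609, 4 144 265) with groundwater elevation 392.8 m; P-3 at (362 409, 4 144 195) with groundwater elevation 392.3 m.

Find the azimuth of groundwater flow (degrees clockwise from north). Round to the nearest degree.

328°

With h = a·x + b·y + c and P-1 as origin, the differences give:
  160·a + (-205)·b = +2.7
  (-40)·a + (-275)·b = +2.2
Eliminate b (×(-275) and ×(-205), subtract): -52200·a = -291.50 → a = ∂h/∂x = +0.005584
Back-substitute: b = ∂h/∂y = -0.008812.
Flow direction (−∇h) has components (-0.005584 E, +0.008812 N).
Azimuth = atan2(E, N) = atan2(-0.005584, +0.008812) = 327.6° ≈ 328°.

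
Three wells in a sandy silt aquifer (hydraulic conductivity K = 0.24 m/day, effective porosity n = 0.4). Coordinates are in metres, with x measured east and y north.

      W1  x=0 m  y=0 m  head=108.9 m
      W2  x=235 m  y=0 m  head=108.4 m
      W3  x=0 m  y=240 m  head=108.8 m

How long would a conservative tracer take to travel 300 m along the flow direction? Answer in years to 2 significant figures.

630 years

∂h/∂x = (108.4 − 108.9) / (235 − 0) = -0.002128
∂h/∂y = (108.8 − 108.9) / (240 − 0) = -0.0004167
|∇h| = √(-0.002128² + -0.0004167²) = 0.002168
Seepage velocity v = K·i/n = 0.24 × 0.002168 / 0.4 = 0.001301 m/day.
t = 300 / 0.001301 = 2.306e+05 days = 631 years.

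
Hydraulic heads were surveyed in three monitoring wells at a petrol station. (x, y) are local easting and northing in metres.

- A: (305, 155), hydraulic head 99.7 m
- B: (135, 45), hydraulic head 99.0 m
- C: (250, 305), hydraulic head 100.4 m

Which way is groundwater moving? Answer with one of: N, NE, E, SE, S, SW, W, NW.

With h = a·x + b·y + c and A as origin, the differences give:
  (-170)·a + (-110)·b = -0.7
  (-55)·a + 150·b = +0.7
Eliminate b (×150 and ×(-110), subtract): -31550·a = -28.00 → a = ∂h/∂x = +0.0008875
Back-substitute: b = ∂h/∂y = +0.004992.
Flow = −∇h = (-0.0008875 east, -0.004992 north), which points south.

S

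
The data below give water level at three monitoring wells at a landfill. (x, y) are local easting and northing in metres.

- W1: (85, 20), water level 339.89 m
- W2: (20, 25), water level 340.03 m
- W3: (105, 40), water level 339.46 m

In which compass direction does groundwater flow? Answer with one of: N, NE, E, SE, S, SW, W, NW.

N

With h = a·x + b·y + c and W1 as origin, the differences give:
  (-65)·a + 5·b = +0.14
  20·a + 20·b = -0.43
Eliminate b (×20 and ×5, subtract): -1400·a = 4.950 → a = ∂h/∂x = -0.003536
Back-substitute: b = ∂h/∂y = -0.01796.
Flow = −∇h = (+0.003536 east, +0.01796 north), which points north.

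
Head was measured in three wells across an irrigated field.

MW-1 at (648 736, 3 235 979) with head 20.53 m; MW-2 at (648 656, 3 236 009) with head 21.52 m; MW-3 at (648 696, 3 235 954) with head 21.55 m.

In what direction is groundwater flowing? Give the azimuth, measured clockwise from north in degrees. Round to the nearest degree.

053°

Three-point gradient (reference MW-1): Δ to MW-2 = (-80, 30, +0.99), Δ to MW-3 = (-40, -25, +1.02).
∂h/∂x = -0.01730, ∂h/∂y = -0.01313 (det = 3200).
Flow direction (−∇h) has components (+0.01730 E, +0.01313 N).
Azimuth = atan2(E, N) = atan2(+0.01730, +0.01313) = 52.8° ≈ 053°.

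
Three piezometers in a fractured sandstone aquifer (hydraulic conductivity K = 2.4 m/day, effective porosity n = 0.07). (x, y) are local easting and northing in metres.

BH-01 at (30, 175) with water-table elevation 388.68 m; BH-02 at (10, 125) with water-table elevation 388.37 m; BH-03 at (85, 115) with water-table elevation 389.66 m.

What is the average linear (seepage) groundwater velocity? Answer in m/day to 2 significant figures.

Differences from BH-01: to BH-02 (Δx, Δy, Δh) = (-20, -50, -0.31); to BH-03 = (55, -60, +0.98).
Solve a·Δx + b·Δy = Δh: det = (-20)·(-60) − 55·(-50) = 3950.
∂h/∂x = [(-0.31)·(-60) − (+0.98)·(-50)] / 3950 = +0.01711
∂h/∂y = [(-20)·(+0.98) − 55·(-0.31)] / 3950 = -0.0006456
|∇h| = √(0.01711² + -0.0006456²) = 0.01712
Seepage velocity v = K·i/n = 2.4 × 0.01712 / 0.07 = 0.587 m/day.

0.59 m/day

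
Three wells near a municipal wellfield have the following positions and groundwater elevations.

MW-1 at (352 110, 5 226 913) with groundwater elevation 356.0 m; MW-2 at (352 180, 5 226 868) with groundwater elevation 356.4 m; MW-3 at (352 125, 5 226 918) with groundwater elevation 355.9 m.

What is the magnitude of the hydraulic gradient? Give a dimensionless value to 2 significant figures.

Differences from MW-1: to MW-2 (Δx, Δy, Δh) = (70, -45, +0.4); to MW-3 = (15, 5, -0.1).
Determinant of the coordinate differences = 70·5 − 15·(-45) = 1025.
∂h/∂x = [(+0.4)·5 − (-0.1)·(-45)] / 1025 = -0.002439
∂h/∂y = [70·(-0.1) − 15·(+0.4)] / 1025 = -0.01268
|∇h| = √(-0.002439² + -0.01268²) = 0.01291

0.013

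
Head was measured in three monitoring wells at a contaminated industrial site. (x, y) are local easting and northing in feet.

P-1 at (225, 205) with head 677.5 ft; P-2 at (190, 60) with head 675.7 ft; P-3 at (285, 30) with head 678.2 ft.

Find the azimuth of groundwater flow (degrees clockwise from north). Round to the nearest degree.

259°

Three-point gradient (reference P-1): Δ to P-2 = (-35, -145, -1.8), Δ to P-3 = (60, -175, +0.7).
∂h/∂x = +0.02809, ∂h/∂y = +0.005632 (det = 14825).
Flow direction (−∇h) has components (-0.02809 E, -0.005632 N).
Azimuth = atan2(E, N) = atan2(-0.02809, -0.005632) = 258.7° ≈ 259°.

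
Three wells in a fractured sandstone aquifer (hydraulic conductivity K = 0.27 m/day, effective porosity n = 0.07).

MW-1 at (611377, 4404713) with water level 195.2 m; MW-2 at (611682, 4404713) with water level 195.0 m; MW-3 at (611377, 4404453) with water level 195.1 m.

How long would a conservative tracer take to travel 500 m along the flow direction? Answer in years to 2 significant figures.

∂h/∂x = (195.0 − 195.2) / (611682 − 611377) = -0.0006557
∂h/∂y = (195.1 − 195.2) / (4404453 − 4404713) = +0.0003846
|∇h| = √(-0.0006557² + 0.0003846²) = 0.0007602
Seepage velocity v = K·i/n = 0.27 × 0.0007602 / 0.07 = 0.002932 m/day.
t = 500 / 0.002932 = 1.705e+05 days = 467 years.

470 years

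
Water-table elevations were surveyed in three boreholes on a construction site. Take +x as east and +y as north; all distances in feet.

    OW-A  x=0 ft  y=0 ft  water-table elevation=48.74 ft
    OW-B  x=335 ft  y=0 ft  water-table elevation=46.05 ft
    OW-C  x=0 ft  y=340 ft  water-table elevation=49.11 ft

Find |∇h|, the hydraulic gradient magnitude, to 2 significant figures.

∂h/∂x = (46.05 − 48.74) / (335 − 0) = -0.008030
∂h/∂y = (49.11 − 48.74) / (340 − 0) = +0.001088
|∇h| = √(-0.008030² + 0.001088²) = 0.008103

0.0081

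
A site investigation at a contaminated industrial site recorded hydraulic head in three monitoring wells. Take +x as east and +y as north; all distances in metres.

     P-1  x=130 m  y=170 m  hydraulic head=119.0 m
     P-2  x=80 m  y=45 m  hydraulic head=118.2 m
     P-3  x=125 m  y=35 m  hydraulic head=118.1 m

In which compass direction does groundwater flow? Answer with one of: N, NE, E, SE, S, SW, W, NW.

S

Differences from P-1: to P-2 (Δx, Δy, Δh) = (-50, -125, -0.8); to P-3 = (-5, -135, -0.9).
Solve a·Δx + b·Δy = Δh: det = (-50)·(-135) − (-5)·(-125) = 6125.
∂h/∂x = [(-0.8)·(-135) − (-0.9)·(-125)] / 6125 = -0.0007347
∂h/∂y = [(-50)·(-0.9) − (-5)·(-0.8)] / 6125 = +0.006694
Flow = −∇h = (+0.0007347 east, -0.006694 north), which points south.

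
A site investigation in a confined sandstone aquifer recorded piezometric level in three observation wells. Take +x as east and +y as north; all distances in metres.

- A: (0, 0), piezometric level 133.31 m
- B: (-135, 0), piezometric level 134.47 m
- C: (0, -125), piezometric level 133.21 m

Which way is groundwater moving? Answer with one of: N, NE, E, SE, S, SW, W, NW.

E

∂h/∂x = (134.47 − 133.31) / (-135 − 0) = -0.008593
∂h/∂y = (133.21 − 133.31) / (-125 − 0) = +0.0008000
Flow = −∇h = (+0.008593 east, -0.0008000 north), which points east.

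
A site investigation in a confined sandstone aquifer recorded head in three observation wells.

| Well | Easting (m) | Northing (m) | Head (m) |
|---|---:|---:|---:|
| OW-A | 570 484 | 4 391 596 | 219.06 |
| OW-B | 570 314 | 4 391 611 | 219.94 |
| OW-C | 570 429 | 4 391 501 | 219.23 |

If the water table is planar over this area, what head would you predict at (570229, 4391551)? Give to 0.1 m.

Taking OW-A as reference: OW-B−OW-A = (-170, 15, +0.88); OW-C−OW-A = (-55, -95, +0.17).
Solve a·Δx + b·Δy = Δh: det = (-170)·(-95) − (-55)·15 = 16975.
∂h/∂x = [(+0.88)·(-95) − (+0.17)·15] / 16975 = -0.005075
∂h/∂y = [(-170)·(+0.17) − (-55)·(+0.88)] / 16975 = +0.001149
h(570229, 4391551) = 219.06 + (-0.005075)·(-255) + (+0.001149)·(-45) = 219.06 +1.294 -0.052 = 220.302 m.

220.3 m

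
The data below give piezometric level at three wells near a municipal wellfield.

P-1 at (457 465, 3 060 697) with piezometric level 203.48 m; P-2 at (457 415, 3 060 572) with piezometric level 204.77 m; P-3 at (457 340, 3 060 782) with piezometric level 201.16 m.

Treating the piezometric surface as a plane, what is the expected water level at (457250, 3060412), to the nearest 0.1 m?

205.5 m

With h = a·x + b·y + c and P-1 as origin, the differences give:
  (-50)·a + (-125)·b = +1.29
  (-125)·a + 85·b = -2.32
Eliminate b (×85 and ×(-125), subtract): -19875·a = -180.350 → a = ∂h/∂x = +0.009074
Back-substitute: b = ∂h/∂y = -0.01395.
h(457250, 3060412) = 203.48 + (+0.009074)·(-215) + (-0.01395)·(-285) = 203.48 -1.951 +3.976 = 205.505 m.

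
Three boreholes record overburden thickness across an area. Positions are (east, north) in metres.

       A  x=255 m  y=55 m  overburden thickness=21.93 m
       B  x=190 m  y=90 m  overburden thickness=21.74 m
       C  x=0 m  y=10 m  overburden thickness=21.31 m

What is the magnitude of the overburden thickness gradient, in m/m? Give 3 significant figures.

0.00264 m/m

Taking A as reference: B−A = (-65, 35, -0.19); C−A = (-255, -45, -0.62).
Solve a·Δx + b·Δy = Δd: det = (-65)·(-45) − (-255)·35 = 11850.
∂d/∂x = [(-0.19)·(-45) − (-0.62)·35] / 11850 = +0.002553
∂d/∂y = [(-65)·(-0.62) − (-255)·(-0.19)] / 11850 = -0.0006878
|∇f| = √(0.002553² + -0.0006878²) = 0.002644 m/m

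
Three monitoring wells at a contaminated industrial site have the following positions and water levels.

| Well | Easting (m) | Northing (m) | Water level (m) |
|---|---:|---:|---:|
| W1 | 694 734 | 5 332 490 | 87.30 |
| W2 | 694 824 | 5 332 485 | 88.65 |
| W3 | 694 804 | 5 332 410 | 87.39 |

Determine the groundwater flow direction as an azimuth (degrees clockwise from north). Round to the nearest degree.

231°

Differences from W1: to W2 (Δx, Δy, Δh) = (90, -5, +1.35); to W3 = (70, -80, +0.09).
Solve a·Δx + b·Δy = Δh: det = 90·(-80) − 70·(-5) = -6850.
∂h/∂x = [(+1.35)·(-80) − (+0.09)·(-5)] / -6850 = +0.01570
∂h/∂y = [90·(+0.09) − 70·(+1.35)] / -6850 = +0.01261
Flow direction (−∇h) has components (-0.01570 E, -0.01261 N).
Azimuth = atan2(E, N) = atan2(-0.01570, -0.01261) = 231.2° ≈ 231°.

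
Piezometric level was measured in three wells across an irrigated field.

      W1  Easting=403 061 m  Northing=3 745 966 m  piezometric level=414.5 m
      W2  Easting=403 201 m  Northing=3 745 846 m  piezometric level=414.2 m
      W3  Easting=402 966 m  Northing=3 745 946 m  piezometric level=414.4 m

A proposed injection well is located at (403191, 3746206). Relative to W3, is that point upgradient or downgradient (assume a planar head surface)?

upgradient

Taking W1 as reference: W2−W1 = (140, -120, -0.3); W3−W1 = (-95, -20, -0.1).
Determinant of the coordinate differences = 140·(-20) − (-95)·(-120) = -14200.
∂h/∂x = [(-0.3)·(-20) − (-0.1)·(-120)] / -14200 = +0.0004225
∂h/∂y = [140·(-0.1) − (-95)·(-0.3)] / -14200 = +0.002993
Head at (403191, 3746206) = 414.5 + (+0.0004225)·(130) + (+0.002993)·(240) = 415.27 m.
That is higher than the 414.4 m at W3, so the point is upgradient.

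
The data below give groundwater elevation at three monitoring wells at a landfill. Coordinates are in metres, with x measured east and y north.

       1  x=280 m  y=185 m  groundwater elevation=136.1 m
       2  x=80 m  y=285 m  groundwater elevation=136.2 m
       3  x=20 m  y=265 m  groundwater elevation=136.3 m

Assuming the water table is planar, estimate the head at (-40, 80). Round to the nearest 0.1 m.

136.6 m

Taking 1 as reference: 2−1 = (-200, 100, +0.1); 3−1 = (-260, 80, +0.2).
Determinant of the coordinate differences = (-200)·80 − (-260)·100 = 10000.
∂h/∂x = [(+0.1)·80 − (+0.2)·100] / 10000 = -0.001200
∂h/∂y = [(-200)·(+0.2) − (-260)·(+0.1)] / 10000 = -0.001400
h(-40, 80) = 136.1 + (-0.001200)·(-320) + (-0.001400)·(-105) = 136.1 +0.384 +0.147 = 136.631 m.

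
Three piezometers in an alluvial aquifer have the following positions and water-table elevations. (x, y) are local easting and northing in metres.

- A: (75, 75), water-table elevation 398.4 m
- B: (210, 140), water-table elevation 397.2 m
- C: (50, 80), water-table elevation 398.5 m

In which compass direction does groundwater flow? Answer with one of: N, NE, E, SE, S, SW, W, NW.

With h = a·x + b·y + c and A as origin, the differences give:
  135·a + 65·b = -1.2
  (-25)·a + 5·b = +0.1
Eliminate b (×5 and ×65, subtract): 2300·a = -12.50 → a = ∂h/∂x = -0.005435
Back-substitute: b = ∂h/∂y = -0.007174.
Flow = −∇h = (+0.005435 east, +0.007174 north), which points northeast.

NE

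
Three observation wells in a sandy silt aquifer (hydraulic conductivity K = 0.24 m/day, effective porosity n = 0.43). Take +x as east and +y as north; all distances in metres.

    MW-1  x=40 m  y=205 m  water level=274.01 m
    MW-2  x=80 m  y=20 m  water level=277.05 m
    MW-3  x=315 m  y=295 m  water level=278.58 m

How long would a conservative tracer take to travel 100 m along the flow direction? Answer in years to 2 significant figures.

21 years

With h = a·x + b·y + c and MW-1 as origin, the differences give:
  40·a + (-185)·b = +3.04
  275·a + 90·b = +4.57
Eliminate b (×90 and ×(-185), subtract): 54475·a = 1119.050 → a = ∂h/∂x = +0.02054
Back-substitute: b = ∂h/∂y = -0.01199.
|∇h| = √(0.02054² + -0.01199²) = 0.02378
Seepage velocity v = K·i/n = 0.24 × 0.02378 / 0.43 = 0.01327 m/day.
t = 100 / 0.01327 = 7536 days = 20.6 years.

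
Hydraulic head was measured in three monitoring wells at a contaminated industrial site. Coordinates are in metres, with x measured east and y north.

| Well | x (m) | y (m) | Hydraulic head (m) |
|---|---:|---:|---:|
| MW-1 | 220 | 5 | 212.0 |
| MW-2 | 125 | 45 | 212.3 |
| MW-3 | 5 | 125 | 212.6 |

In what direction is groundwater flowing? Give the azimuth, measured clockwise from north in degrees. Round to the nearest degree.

Differences from MW-1: to MW-2 (Δx, Δy, Δh) = (-95, 40, +0.3); to MW-3 = (-215, 120, +0.6).
Solve a·Δx + b·Δy = Δh: det = (-95)·120 − (-215)·40 = -2800.
∂h/∂x = [(+0.3)·120 − (+0.6)·40] / -2800 = -0.004286
∂h/∂y = [(-95)·(+0.6) − (-215)·(+0.3)] / -2800 = -0.002679
Flow direction (−∇h) has components (+0.004286 E, +0.002679 N).
Azimuth = atan2(E, N) = atan2(+0.004286, +0.002679) = 58.0° ≈ 058°.

058°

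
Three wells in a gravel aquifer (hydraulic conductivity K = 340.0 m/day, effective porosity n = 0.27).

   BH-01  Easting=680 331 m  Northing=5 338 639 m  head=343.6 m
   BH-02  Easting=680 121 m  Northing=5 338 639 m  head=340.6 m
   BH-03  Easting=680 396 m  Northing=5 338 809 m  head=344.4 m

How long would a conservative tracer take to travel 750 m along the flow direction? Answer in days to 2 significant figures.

Differences from BH-01: to BH-02 (Δx, Δy, Δh) = (-210, 0, -3.0); to BH-03 = (65, 170, +0.8).
Solve a·Δx + b·Δy = Δh: det = (-210)·170 − 65·0 = -35700.
∂h/∂x = [(-3.0)·170 − (+0.8)·0] / -35700 = +0.01429
∂h/∂y = [(-210)·(+0.8) − 65·(-3.0)] / -35700 = -0.0007563
|∇h| = √(0.01429² + -0.0007563²) = 0.01431
Seepage velocity v = K·i/n = 340.0 × 0.01431 / 0.27 = 18.02 m/day.
t = 750 / 18.02 = 41.62 days.

42 days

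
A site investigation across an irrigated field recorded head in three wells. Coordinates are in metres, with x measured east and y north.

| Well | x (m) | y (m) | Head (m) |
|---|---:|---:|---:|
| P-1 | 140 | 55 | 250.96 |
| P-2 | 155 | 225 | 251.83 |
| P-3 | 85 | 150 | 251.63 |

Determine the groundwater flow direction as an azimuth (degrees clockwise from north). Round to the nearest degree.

Taking P-1 as reference: P-2−P-1 = (15, 170, +0.87); P-3−P-1 = (-55, 95, +0.67).
Solve a·Δx + b·Δy = Δh: det = 15·95 − (-55)·170 = 10775.
∂h/∂x = [(+0.87)·95 − (+0.67)·170] / 10775 = -0.002900
∂h/∂y = [15·(+0.67) − (-55)·(+0.87)] / 10775 = +0.005374
Flow direction (−∇h) has components (+0.002900 E, -0.005374 N).
Azimuth = atan2(E, N) = atan2(+0.002900, -0.005374) = 151.6° ≈ 152°.

152°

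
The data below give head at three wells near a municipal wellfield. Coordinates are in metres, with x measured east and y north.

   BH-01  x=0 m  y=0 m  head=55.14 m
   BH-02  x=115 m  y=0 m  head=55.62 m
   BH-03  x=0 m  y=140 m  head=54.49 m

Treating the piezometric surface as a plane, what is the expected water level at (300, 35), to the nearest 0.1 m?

56.2 m

∂h/∂x = (55.62 − 55.14) / (115 − 0) = +0.004174
∂h/∂y = (54.49 − 55.14) / (140 − 0) = -0.004643
h(300, 35) = 55.14 + (+0.004174)·(300) + (-0.004643)·(35) = 55.14 +1.252 -0.162 = 56.230 m.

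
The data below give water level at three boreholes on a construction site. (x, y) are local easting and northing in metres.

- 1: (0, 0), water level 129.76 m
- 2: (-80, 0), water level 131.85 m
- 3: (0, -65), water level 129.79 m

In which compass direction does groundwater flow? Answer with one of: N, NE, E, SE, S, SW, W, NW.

∂h/∂x = (131.85 − 129.76) / (-80 − 0) = -0.02613
∂h/∂y = (129.79 − 129.76) / (-65 − 0) = -0.0004615
Flow = −∇h = (+0.02613 east, +0.0004615 north), which points east.

E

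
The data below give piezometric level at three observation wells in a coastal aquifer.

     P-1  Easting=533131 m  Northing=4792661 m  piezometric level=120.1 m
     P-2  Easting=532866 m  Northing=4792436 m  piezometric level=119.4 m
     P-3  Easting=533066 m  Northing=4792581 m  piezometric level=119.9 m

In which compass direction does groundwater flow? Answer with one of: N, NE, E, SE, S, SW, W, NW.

With h = a·x + b·y + c and P-1 as origin, the differences give:
  (-265)·a + (-225)·b = -0.7
  (-65)·a + (-80)·b = -0.2
Eliminate b (×(-80) and ×(-225), subtract): 6575·a = 11.00 → a = ∂h/∂x = +0.001673
Back-substitute: b = ∂h/∂y = +0.001141.
Flow = −∇h = (-0.001673 east, -0.001141 north), which points southwest.

SW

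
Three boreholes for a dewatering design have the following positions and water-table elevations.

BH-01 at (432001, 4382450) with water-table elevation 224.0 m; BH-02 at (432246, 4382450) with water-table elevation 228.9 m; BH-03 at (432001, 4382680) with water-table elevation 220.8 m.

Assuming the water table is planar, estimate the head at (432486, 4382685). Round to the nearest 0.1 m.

∂h/∂x = (228.9 − 224.0) / (432246 − 432001) = +0.02000
∂h/∂y = (220.8 − 224.0) / (4382680 − 4382450) = -0.01391
h(432486, 4382685) = 224.0 + (+0.02000)·(485) + (-0.01391)·(235) = 224.0 +9.700 -3.270 = 230.430 m.

230.4 m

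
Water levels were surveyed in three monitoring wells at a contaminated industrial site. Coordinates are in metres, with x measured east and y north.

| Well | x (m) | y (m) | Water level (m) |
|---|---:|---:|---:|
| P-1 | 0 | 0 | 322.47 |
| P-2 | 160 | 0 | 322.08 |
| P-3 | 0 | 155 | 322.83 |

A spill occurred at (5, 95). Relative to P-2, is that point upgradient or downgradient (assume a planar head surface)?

upgradient

∂h/∂x = (322.08 − 322.47) / (160 − 0) = -0.002438
∂h/∂y = (322.83 − 322.47) / (155 − 0) = +0.002323
Head at (5, 95) = 322.47 + (-0.002438)·(5) + (+0.002323)·(95) = 322.68 m.
That is higher than the 322.08 m at P-2, so the point is upgradient.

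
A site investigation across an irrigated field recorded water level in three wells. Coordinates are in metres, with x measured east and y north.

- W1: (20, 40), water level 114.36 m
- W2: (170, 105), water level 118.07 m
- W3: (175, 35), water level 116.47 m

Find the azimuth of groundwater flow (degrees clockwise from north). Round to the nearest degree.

Three-point gradient (reference W1): Δ to W2 = (150, 65, +3.71), Δ to W3 = (155, -5, +2.11).
∂h/∂x = +0.01438, ∂h/∂y = +0.02388 (det = -10825).
Flow direction (−∇h) has components (-0.01438 E, -0.02388 N).
Azimuth = atan2(E, N) = atan2(-0.01438, -0.02388) = 211.1° ≈ 211°.

211°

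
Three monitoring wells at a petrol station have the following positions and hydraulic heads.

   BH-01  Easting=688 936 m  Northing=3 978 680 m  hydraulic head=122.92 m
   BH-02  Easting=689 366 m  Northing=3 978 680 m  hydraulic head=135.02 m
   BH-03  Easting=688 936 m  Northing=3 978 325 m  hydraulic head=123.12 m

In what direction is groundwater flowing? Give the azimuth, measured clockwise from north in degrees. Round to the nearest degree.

271°

∂h/∂x = (135.02 − 122.92) / (689366 − 688936) = +0.02814
∂h/∂y = (123.12 − 122.92) / (3978325 − 3978680) = -0.0005634
Flow direction (−∇h) has components (-0.02814 E, +0.0005634 N).
Azimuth = atan2(E, N) = atan2(-0.02814, +0.0005634) = 271.1° ≈ 271°.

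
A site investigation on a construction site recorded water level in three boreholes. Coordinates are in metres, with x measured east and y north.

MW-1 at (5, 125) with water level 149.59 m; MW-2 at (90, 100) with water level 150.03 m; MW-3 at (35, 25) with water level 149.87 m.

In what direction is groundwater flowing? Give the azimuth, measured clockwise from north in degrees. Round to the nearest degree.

286°

Taking MW-1 as reference: MW-2−MW-1 = (85, -25, +0.44); MW-3−MW-1 = (30, -100, +0.28).
Determinant of the coordinate differences = 85·(-100) − 30·(-25) = -7750.
∂h/∂x = [(+0.44)·(-100) − (+0.28)·(-25)] / -7750 = +0.004774
∂h/∂y = [85·(+0.28) − 30·(+0.44)] / -7750 = -0.001368
Flow direction (−∇h) has components (-0.004774 E, +0.001368 N).
Azimuth = atan2(E, N) = atan2(-0.004774, +0.001368) = 286.0° ≈ 286°.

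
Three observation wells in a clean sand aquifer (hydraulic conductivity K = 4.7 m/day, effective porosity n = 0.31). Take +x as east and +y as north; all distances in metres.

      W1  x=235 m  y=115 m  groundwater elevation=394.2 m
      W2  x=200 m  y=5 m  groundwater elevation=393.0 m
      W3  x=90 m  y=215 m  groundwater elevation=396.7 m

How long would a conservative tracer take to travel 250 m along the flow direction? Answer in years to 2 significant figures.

2.9 years

Differences from W1: to W2 (Δx, Δy, Δh) = (-35, -110, -1.2); to W3 = (-145, 100, +2.5).
Determinant of the coordinate differences = (-35)·100 − (-145)·(-110) = -19450.
∂h/∂x = [(-1.2)·100 − (+2.5)·(-110)] / -19450 = -0.007969
∂h/∂y = [(-35)·(+2.5) − (-145)·(-1.2)] / -19450 = +0.01344
|∇h| = √(-0.007969² + 0.01344²) = 0.01562
Seepage velocity v = K·i/n = 4.7 × 0.01562 / 0.31 = 0.2368 m/day.
t = 250 / 0.2368 = 1056 days = 2.89 years.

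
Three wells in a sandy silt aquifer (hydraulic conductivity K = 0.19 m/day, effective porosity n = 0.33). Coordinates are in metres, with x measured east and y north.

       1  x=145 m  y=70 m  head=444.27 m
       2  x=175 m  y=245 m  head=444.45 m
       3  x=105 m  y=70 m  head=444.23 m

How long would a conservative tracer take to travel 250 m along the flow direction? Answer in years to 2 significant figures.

With h = a·x + b·y + c and 1 as origin, the differences give:
  30·a + 175·b = +0.18
  (-40)·a + 0·b = -0.04
Eliminate b (×0 and ×175, subtract): 7000·a = 7.000 → a = ∂h/∂x = +0.0010000
Back-substitute: b = ∂h/∂y = +0.0008571.
|∇h| = √(0.0010000² + 0.0008571²) = 0.001317
Seepage velocity v = K·i/n = 0.19 × 0.001317 / 0.33 = 0.0007583 m/day.
t = 250 / 0.0007583 = 3.297e+05 days = 903 years.

900 years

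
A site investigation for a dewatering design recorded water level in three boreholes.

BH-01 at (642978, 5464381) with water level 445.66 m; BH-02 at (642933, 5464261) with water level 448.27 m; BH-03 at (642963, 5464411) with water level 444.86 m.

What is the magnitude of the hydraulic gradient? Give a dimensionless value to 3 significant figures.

Three-point gradient (reference BH-01): Δ to BH-02 = (-45, -120, +2.61), Δ to BH-03 = (-15, 30, -0.80).
∂h/∂x = +0.005619, ∂h/∂y = -0.02386 (det = -3150).
|∇h| = √(0.005619² + -0.02386²) = 0.02451

0.0245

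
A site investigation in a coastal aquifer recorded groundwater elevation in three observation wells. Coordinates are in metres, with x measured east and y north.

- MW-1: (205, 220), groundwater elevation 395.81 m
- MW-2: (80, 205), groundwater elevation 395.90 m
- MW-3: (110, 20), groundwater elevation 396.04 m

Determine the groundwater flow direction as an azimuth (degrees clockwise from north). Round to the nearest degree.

036°

Differences from MW-1: to MW-2 (Δx, Δy, Δh) = (-125, -15, +0.09); to MW-3 = (-95, -200, +0.23).
Solve a·Δx + b·Δy = Δh: det = (-125)·(-200) − (-95)·(-15) = 23575.
∂h/∂x = [(+0.09)·(-200) − (+0.23)·(-15)] / 23575 = -0.0006172
∂h/∂y = [(-125)·(+0.23) − (-95)·(+0.09)] / 23575 = -0.0008568
Flow direction (−∇h) has components (+0.0006172 E, +0.0008568 N).
Azimuth = atan2(E, N) = atan2(+0.0006172, +0.0008568) = 35.8° ≈ 036°.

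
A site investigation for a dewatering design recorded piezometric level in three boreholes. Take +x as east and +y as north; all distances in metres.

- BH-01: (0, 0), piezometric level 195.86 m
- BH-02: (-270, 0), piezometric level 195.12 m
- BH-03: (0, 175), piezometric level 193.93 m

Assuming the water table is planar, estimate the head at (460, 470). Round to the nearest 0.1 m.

191.9 m

∂h/∂x = (195.12 − 195.86) / (-270 − 0) = +0.002741
∂h/∂y = (193.93 − 195.86) / (175 − 0) = -0.01103
h(460, 470) = 195.86 + (+0.002741)·(460) + (-0.01103)·(470) = 195.86 +1.261 -5.183 = 191.937 m.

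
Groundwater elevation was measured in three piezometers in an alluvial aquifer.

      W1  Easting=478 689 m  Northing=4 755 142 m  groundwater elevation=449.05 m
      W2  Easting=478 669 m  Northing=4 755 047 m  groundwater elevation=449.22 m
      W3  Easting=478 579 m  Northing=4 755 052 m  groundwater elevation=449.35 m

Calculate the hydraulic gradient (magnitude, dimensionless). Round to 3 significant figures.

0.00212

Differences from W1: to W2 (Δx, Δy, Δh) = (-20, -95, +0.17); to W3 = (-110, -90, +0.30).
Solve a·Δx + b·Δy = Δh: det = (-20)·(-90) − (-110)·(-95) = -8650.
∂h/∂x = [(+0.17)·(-90) − (+0.30)·(-95)] / -8650 = -0.001526
∂h/∂y = [(-20)·(+0.30) − (-110)·(+0.17)] / -8650 = -0.001468
|∇h| = √(-0.001526² + -0.001468²) = 0.002117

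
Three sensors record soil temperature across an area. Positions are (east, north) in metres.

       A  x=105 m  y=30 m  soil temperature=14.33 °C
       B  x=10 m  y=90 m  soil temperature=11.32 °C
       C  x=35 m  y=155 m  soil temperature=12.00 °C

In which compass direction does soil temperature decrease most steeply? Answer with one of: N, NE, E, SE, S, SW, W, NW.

Three-point gradient (reference A): Δ to B = (-95, 60, -3.01), Δ to C = (-70, 125, -2.33).
∂T/∂x = +0.03081, ∂T/∂y = -0.001388 (det = -7675).
Steepest decrease is along −∇f = (-0.03081 E, +0.001388 N) → west.

W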